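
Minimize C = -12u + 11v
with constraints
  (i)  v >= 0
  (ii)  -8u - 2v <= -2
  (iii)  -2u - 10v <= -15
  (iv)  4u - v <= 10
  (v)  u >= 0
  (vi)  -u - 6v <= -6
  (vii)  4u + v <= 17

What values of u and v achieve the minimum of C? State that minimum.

u = 115/42, v = 20/21, minimum C = -470/21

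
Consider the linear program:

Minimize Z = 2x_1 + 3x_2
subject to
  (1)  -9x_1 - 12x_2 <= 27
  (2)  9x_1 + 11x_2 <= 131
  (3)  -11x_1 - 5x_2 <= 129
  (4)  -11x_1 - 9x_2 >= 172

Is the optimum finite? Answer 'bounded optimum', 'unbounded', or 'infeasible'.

The boundaries -9x_1 - 12x_2 = 27 and 9x_1 + 11x_2 = 131 meet at (623/3, -158), but that point violates -11x_1 - 9x_2 ≥ 172. Every candidate vertex is excluded by some other constraint, so the feasible region is empty.

infeasible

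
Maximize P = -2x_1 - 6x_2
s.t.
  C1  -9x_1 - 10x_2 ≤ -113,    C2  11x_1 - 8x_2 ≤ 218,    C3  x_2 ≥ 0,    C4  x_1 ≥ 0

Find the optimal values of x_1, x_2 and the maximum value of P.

x_1 = 113/9, x_2 = 0, maximum P = -226/9

Extreme points and P = -2x_1 - 6x_2:
  (113/9, 0) → P = -226/9
  (0, 113/10) → P = -339/5
  (218/11, 0) → P = -436/11
The feasible region is unbounded (it extends along (0, 1), (8, 11)), but P strictly decreases along every unbounded feasible direction, so there is no improving ray and the maximum is attained at a vertex.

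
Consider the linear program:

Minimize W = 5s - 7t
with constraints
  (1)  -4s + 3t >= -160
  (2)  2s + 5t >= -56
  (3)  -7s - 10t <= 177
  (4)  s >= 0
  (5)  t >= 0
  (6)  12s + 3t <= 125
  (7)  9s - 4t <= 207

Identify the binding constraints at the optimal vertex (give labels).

Feasible corners and W = 5s - 7t:
  (0, 0) → W = 0
  (0, 125/3) → W = -875/3
  (125/12, 0) → W = 625/12

The minimum is at (0, 125/3). Substituting into each constraint, equality holds for (4) and (6); the remaining constraints have slack.

(4) and (6)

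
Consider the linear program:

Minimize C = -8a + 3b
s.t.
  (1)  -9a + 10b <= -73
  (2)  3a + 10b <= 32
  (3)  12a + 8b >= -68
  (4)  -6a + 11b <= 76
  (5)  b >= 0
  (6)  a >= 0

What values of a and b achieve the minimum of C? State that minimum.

Extreme points and C = -8a + 3b:
  (35/4, 23/40) → C = -2731/40
  (73/9, 0) → C = -584/9
  (32/3, 0) → C = -256/3

The binding constraints are 3a + 10b = 32 and b = 0.
Solving simultaneously gives a = 32/3, b = 0.

a = 32/3, b = 0, minimum C = -256/3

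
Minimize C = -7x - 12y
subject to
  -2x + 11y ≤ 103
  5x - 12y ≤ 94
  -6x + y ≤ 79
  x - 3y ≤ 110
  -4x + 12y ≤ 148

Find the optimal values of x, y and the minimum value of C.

Corner points and C = -7x - 12y:
  (2270/31, 703/31) → C = -24326/31
  (-383/32, 115/16) → C = -79/32
  (-1042/67, -959/67) → C = 18802/67

At the optimal vertex, -2x + 11y = 103 and 5x - 12y = 94.
Solving simultaneously gives x = 2270/31, y = 703/31.

x = 2270/31, y = 703/31, minimum C = -24326/31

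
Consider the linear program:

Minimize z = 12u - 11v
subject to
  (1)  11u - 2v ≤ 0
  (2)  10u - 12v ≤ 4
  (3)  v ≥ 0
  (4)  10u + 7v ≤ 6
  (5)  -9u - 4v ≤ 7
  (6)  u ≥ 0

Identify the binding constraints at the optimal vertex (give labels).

(4) and (6)

Feasible corners and z = 12u - 11v:
  (0, 0) → z = 0
  (12/97, 66/97) → z = -6
  (0, 6/7) → z = -66/7

The minimum is at (0, 6/7). Substituting into each constraint, equality holds for (4) and (6); the remaining constraints have slack.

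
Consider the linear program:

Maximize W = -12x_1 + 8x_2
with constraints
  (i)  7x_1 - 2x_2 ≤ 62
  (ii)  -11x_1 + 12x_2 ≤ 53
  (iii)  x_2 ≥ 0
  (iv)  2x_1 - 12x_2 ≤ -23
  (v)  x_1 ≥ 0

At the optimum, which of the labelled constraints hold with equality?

Vertices and W = -12x_1 + 8x_2:
  (425/31, 1053/62) → W = -888/31
  (79/8, 57/16) → W = -90
  (0, 53/12) → W = 106/3
  (0, 23/12) → W = 46/3

The maximum is at (0, 53/12). Substituting into each constraint, equality holds for (ii) and (v); the remaining constraints have slack.

(ii) and (v)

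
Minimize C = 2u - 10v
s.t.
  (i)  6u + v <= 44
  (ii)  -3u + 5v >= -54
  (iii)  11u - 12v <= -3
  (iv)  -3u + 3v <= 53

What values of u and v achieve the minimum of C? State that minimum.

Vertices and C = 2u - 10v:
  (525/83, 502/83) → C = -3970/83
  (79/21, 150/7) → C = -4342/21
  (-663/19, -603/19) → C = 4704/19
  (-427/6, -107/2) → C = 1178/3

u = 79/21, v = 150/7, minimum C = -4342/21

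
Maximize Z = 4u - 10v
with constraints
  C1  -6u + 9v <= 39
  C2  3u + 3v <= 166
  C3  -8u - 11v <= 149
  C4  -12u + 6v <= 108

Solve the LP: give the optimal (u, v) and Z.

u = 2273/9, v = -1775/9, maximum Z = 26842/9

Vertices and Z = 4u - 10v:
  (153/5, 371/15) → Z = -1874/15
  (-41/4, -5/2) → Z = -16
  (2273/9, -1775/9) → Z = 26842/9
  (-347/30, -77/15) → Z = 76/15

The optimum lies where 3u + 3v = 166 and -8u - 11v = 149.
Solving simultaneously gives u = 2273/9, v = -1775/9.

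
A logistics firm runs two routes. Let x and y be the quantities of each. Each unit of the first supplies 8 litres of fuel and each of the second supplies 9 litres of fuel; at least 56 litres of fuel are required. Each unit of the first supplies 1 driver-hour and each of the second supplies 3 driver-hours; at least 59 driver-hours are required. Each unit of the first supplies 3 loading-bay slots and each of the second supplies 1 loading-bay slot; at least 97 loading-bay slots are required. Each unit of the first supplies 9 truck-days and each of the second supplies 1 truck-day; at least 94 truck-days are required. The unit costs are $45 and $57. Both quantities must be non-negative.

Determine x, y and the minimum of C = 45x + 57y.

Vertices and C = 45x + 57y:
  (0, 97) → C = 5529
  (59, 0) → C = 2655
  (29, 10) → C = 1875
The feasible region is unbounded (it extends along (0, 1), (1, 0)), but C strictly increases along every unbounded feasible direction, so there is no improving ray and the minimum is attained at a vertex.

x = 29, y = 10, minimum C = 1875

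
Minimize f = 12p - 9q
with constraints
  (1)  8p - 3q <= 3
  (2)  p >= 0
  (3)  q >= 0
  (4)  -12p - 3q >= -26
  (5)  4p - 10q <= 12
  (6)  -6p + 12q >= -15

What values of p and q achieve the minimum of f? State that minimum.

p = 0, q = 26/3, minimum f = -78

Extreme points and f = 12p - 9q:
  (3/8, 0) → f = 9/2
  (29/20, 43/15) → f = -42/5
  (0, 0) → f = 0
  (0, 26/3) → f = -78

At the optimal vertex, p = 0 and -12p - 3q = -26.
Solving simultaneously gives p = 0, q = 26/3.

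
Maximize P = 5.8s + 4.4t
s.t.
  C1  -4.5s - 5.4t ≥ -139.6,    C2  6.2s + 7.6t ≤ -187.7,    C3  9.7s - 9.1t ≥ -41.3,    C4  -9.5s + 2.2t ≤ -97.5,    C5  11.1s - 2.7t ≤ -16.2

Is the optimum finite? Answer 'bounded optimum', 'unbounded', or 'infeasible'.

infeasible

The boundaries -4.5s - 5.4t = -139.6 and 6.2s + 7.6t = -187.7 meet at (103727/36, -171017/72), but that point violates 11.1s - 2.7t ≤ -16.2. Every candidate vertex is excluded by some other constraint, so the feasible region is empty.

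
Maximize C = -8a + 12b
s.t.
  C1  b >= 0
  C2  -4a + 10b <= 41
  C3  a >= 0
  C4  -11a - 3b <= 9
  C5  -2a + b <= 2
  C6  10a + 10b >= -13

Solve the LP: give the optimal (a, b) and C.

a = 21/16, b = 37/8, maximum C = 45

The feasible region is unbounded (it extends along (5, 2), (1, 0)), but C strictly decreases along every unbounded feasible direction, so there is no improving ray and the maximum is attained at a vertex.

At the optimal vertex, -4a + 10b = 41 and -2a + b = 2.
Solving simultaneously gives a = 21/16, b = 37/8.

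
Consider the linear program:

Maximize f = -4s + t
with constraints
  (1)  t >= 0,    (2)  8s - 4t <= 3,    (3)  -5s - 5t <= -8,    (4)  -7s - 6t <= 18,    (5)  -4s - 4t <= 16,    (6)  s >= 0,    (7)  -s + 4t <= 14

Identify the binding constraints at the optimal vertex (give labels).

Corner points and f = -4s + t:
  (47/60, 49/60) → f = -139/60
  (17/7, 115/28) → f = -157/28
  (0, 8/5) → f = 8/5
  (0, 7/2) → f = 7/2

The maximum is at (0, 7/2). Substituting into each constraint, equality holds for (6) and (7); the remaining constraints have slack.

(6) and (7)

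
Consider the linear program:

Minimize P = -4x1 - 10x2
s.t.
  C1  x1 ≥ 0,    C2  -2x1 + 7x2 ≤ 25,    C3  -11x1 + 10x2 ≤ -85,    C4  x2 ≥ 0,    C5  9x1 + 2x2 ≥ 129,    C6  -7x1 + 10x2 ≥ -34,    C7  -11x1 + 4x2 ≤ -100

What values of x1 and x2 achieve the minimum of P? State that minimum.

Vertices and P = -4x1 - 10x2:
  (845/57, 445/57) → P = -2610/19
  (488/29, 243/29) → P = -4382/29
  (365/28, 327/56) → P = -3095/28
  (679/52, 597/104) → P = -5701/52

The optimum lies where -2x1 + 7x2 = 25 and -7x1 + 10x2 = -34.
Solving simultaneously gives x1 = 488/29, x2 = 243/29.

x1 = 488/29, x2 = 243/29, minimum P = -4382/29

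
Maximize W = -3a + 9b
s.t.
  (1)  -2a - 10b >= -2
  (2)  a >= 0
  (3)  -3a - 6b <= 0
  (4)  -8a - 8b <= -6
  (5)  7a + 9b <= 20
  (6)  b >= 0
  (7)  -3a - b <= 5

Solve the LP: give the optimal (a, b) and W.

a = 11/16, b = 1/16, maximum W = -3/2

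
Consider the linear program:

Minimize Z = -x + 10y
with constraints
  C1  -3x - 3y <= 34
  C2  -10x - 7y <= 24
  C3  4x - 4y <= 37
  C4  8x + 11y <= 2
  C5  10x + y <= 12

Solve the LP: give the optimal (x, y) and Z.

Vertices and Z = -x + 10y:
  (-139/27, 106/27) → Z = 1199/27
  (9/5, -6) → Z = -309/5
  (65/51, -38/51) → Z = -445/51

x = 9/5, y = -6, minimum Z = -309/5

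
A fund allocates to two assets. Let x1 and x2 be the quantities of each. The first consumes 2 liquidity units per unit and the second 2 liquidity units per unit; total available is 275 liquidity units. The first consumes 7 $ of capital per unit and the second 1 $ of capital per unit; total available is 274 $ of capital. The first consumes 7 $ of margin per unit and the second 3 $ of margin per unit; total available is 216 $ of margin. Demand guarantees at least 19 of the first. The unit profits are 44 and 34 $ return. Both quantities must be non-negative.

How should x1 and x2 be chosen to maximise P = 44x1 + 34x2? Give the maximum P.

Extreme points and P = 44x1 + 34x2:
  (216/7, 0) → P = 9504/7
  (19, 0) → P = 836
  (19, 83/3) → P = 5330/3

x1 = 19, x2 = 83/3, maximum P = 5330/3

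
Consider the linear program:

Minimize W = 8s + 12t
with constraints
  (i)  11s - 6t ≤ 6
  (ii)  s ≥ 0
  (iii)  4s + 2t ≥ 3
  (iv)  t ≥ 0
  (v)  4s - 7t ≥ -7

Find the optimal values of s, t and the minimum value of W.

s = 15/23, t = 9/46, minimum W = 174/23

The optimum lies where 11s - 6t = 6 and 4s + 2t = 3.
Solving simultaneously gives s = 15/23, t = 9/46.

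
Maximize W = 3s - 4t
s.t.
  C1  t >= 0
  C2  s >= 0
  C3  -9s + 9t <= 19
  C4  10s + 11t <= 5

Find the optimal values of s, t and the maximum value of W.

At the optimal vertex, t = 0 and 10s + 11t = 5.
Solving simultaneously gives s = 1/2, t = 0.

s = 1/2, t = 0, maximum W = 3/2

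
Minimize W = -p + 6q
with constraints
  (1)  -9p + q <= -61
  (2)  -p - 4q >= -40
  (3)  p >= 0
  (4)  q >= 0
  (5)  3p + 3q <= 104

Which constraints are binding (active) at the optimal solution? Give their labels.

(4) and (5)

Vertices and W = -p + 6q:
  (284/37, 299/37) → W = 1510/37
  (61/9, 0) → W = -61/9
  (296/9, 16/9) → W = -200/9
  (104/3, 0) → W = -104/3

The minimum is at (104/3, 0). Substituting into each constraint, equality holds for (4) and (5); the remaining constraints have slack.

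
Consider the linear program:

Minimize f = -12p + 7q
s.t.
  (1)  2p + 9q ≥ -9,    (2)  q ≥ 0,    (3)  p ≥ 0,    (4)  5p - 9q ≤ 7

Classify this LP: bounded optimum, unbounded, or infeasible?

From the feasible point (0, 0), moving in the direction (9, 5) keeps every constraint satisfied while f decreases without bound.

unbounded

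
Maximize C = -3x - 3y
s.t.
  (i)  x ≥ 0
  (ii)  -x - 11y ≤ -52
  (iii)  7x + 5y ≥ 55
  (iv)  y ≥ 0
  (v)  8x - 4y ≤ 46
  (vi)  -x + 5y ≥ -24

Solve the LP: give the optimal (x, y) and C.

x = 115/24, y = 103/24, maximum C = -109/4

The feasible region is unbounded (it extends along (0, 1), (1, 2)), but C strictly decreases along every unbounded feasible direction, so there is no improving ray and the maximum is attained at a vertex.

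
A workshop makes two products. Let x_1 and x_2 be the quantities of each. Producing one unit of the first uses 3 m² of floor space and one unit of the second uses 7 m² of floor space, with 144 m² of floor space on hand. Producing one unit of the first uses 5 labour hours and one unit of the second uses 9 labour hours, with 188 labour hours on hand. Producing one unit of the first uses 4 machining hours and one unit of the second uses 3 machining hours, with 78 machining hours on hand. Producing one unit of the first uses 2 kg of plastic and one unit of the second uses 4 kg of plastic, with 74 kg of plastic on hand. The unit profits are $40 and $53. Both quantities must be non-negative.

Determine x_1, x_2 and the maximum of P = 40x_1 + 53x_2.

Feasible corners and P = 40x_1 + 53x_2:
  (0, 0) → P = 0
  (0, 37/2) → P = 1961/2
  (39/2, 0) → P = 780
  (9, 14) → P = 1102

x_1 = 9, x_2 = 14, maximum P = 1102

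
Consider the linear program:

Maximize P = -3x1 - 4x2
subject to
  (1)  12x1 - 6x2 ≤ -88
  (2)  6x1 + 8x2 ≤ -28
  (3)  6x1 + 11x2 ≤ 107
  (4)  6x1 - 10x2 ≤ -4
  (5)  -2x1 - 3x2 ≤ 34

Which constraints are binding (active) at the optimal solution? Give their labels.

(3) and (5)

Vertices and P = -3x1 - 4x2:
  (-218/33, 16/11) → P = 14
  (-39/4, -29/6) → P = 583/12
  (-194/3, 45) → P = 14
  (-695/4, 209/2) → P = 413/4

The maximum is at (-695/4, 209/2). Substituting into each constraint, equality holds for (3) and (5); the remaining constraints have slack.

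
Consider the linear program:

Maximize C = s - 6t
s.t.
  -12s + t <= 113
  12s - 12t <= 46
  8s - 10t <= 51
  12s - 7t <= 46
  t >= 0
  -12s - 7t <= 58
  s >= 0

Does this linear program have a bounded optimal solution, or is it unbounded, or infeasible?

bounded optimum

Feasible corners and C = s - 6t:
  (0, 113) → C = -678
  (23/6, 0) → C = 23/6
  (0, 0) → C = 0
The feasible region has finitely many vertices and no improving ray; the maximum is 23/6 at (23/6, 0).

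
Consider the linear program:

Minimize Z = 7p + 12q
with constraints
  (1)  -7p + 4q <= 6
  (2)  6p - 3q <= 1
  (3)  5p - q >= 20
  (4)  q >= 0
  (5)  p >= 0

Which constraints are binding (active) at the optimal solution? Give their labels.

(2) and (3)

Extreme points and Z = 7p + 12q:
  (22/3, 43/3) → Z = 670/3
  (86/13, 170/13) → Z = 2642/13
  (59/9, 115/9) → Z = 1793/9

The minimum is at (59/9, 115/9). Substituting into each constraint, equality holds for (2) and (3); the remaining constraints have slack.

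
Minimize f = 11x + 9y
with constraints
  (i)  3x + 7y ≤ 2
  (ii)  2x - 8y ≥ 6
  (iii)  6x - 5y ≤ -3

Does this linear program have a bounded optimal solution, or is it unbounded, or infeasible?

unbounded

From the feasible point (-27/19, -21/19), moving in the direction (-5, -6) keeps every constraint satisfied while f decreases without bound.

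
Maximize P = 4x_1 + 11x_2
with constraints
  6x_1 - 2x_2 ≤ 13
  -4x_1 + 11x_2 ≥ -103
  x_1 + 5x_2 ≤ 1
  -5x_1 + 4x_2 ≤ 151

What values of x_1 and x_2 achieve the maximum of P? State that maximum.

Corner points and P = 4x_1 + 11x_2:
  (-63/58, -283/29) → P = -3239/29
  (67/32, -7/32) → P = 191/32
  (-691/13, -373/13) → P = -6867/13
  (-751/29, 156/29) → P = -1288/29

The optimum lies where 6x_1 - 2x_2 = 13 and x_1 + 5x_2 = 1.
Solving simultaneously gives x_1 = 67/32, x_2 = -7/32.

x_1 = 67/32, x_2 = -7/32, maximum P = 191/32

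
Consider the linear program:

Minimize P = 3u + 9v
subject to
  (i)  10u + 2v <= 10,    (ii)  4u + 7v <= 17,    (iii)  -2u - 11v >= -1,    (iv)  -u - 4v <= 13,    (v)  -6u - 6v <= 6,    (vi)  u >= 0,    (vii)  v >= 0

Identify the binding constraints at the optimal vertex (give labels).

(vi) and (vii)

Extreme points and P = 3u + 9v:
  (0, 1/11) → P = 9/11
  (1/2, 0) → P = 3/2
  (0, 0) → P = 0

The minimum is at (0, 0). Substituting into each constraint, equality holds for (vi) and (vii); the remaining constraints have slack.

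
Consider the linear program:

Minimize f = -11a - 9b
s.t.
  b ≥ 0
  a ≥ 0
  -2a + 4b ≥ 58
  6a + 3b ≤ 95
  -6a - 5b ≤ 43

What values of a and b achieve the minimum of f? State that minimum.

Vertices and f = -11a - 9b:
  (0, 29/2) → f = -261/2
  (0, 95/3) → f = -285
  (103/15, 269/15) → f = -3554/15

At the optimal vertex, a = 0 and 6a + 3b = 95.
Solving simultaneously gives a = 0, b = 95/3.

a = 0, b = 95/3, minimum f = -285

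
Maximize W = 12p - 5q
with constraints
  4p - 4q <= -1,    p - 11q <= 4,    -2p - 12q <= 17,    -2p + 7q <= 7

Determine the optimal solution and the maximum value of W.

Vertices and W = 12p - 5q:
  (-27/40, -17/40) → W = -239/40
  (21/20, 13/10) → W = 61/10
  (-139/34, -25/34) → W = -1543/34
  (-203/38, -10/19) → W = -1168/19

p = 21/20, q = 13/10, maximum W = 61/10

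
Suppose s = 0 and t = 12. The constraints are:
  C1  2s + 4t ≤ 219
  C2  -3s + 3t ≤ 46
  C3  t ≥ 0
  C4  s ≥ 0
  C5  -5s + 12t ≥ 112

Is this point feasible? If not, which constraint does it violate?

C1: 48 ≤ 219 ✓
C2: 36 ≤ 46 ✓
C3: 12 ≥ 0 ✓
C4: 0 ≥ 0 ✓
C5: 144 ≥ 112 ✓

feasible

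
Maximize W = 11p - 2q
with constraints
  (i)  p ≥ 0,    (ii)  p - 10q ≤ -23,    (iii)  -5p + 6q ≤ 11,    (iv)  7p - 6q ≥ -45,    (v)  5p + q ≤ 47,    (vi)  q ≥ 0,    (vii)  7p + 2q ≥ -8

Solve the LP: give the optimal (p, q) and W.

Corner points and W = 11p - 2q:
  (7/11, 26/11) → W = 25/11
  (149/17, 54/17) → W = 1531/17
  (271/35, 58/7) → W = 343/5

At the optimal vertex, p - 10q = -23 and 5p + q = 47.
Solving simultaneously gives p = 149/17, q = 54/17.

p = 149/17, q = 54/17, maximum W = 1531/17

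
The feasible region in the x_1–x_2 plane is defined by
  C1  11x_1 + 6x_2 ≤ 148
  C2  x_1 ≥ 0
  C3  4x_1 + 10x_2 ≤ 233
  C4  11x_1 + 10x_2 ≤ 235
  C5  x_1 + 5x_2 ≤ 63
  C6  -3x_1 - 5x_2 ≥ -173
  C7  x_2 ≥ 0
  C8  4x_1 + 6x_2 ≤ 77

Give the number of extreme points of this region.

5

Pairwise boundary intersections that survive every other constraint:
  (148/11, 0)
  (71/7, 85/14)
  (0, 63/5)
  (0, 0)
  (1/2, 25/2)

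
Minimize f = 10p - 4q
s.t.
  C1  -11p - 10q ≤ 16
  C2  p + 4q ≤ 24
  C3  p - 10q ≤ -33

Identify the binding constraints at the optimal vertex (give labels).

Corner points and f = 10p - 4q:
  (-152/17, 140/17) → f = -2080/17
  (-49/12, 347/120) → f = -262/5
  (54/7, 57/14) → f = 426/7

The minimum is at (-152/17, 140/17). Substituting into each constraint, equality holds for C1 and C2; the remaining constraints have slack.

C1 and C2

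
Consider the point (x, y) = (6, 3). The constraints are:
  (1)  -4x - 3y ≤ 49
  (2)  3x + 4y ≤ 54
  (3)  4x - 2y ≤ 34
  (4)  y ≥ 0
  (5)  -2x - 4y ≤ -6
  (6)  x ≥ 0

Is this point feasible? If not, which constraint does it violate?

(1): -33 ≤ 49 ✓
(2): 30 ≤ 54 ✓
(3): 18 ≤ 34 ✓
(4): 3 ≥ 0 ✓
(5): -24 ≤ -6 ✓
(6): 6 ≥ 0 ✓

feasible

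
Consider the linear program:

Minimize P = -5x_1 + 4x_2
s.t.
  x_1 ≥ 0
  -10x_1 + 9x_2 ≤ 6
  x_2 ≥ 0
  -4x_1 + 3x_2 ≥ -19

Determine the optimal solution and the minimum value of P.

x_1 = 19/4, x_2 = 0, minimum P = -95/4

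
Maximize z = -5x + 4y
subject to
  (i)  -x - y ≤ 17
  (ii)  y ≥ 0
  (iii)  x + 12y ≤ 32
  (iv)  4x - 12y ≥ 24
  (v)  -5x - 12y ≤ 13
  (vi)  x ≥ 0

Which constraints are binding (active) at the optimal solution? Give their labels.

(ii) and (iv)

Vertices and z = -5x + 4y:
  (32, 0) → z = -160
  (6, 0) → z = -30
  (56/5, 26/15) → z = -736/15

The maximum is at (6, 0). Substituting into each constraint, equality holds for (ii) and (iv); the remaining constraints have slack.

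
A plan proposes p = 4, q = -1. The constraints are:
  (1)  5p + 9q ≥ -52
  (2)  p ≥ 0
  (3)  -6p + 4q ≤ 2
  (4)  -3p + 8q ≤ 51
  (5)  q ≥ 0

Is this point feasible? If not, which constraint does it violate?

Constraint (5): q = -1, which is not ≥ 0. All other constraints are satisfied.

not feasible — violates (5)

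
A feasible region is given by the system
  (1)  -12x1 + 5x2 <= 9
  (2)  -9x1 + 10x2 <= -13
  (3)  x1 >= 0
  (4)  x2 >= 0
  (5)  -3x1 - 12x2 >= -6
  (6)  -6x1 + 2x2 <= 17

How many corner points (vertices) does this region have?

3

Of the 15 pairwise boundary intersections, those satisfying every inequality are:
  (13/9, 0)
  (36/23, 5/46)
  (2, 0)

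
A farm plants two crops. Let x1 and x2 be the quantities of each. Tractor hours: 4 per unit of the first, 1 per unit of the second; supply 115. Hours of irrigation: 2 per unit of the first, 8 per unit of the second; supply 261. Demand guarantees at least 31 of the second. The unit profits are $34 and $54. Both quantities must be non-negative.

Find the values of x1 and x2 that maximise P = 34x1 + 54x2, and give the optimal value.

Vertices and P = 34x1 + 54x2:
  (0, 261/8) → P = 7047/4
  (0, 31) → P = 1674
  (13/2, 31) → P = 1895

x1 = 13/2, x2 = 31, maximum P = 1895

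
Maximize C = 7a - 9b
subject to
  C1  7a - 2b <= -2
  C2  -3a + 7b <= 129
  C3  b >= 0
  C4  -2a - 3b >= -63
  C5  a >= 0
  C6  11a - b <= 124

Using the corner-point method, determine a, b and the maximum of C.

Corner points and C = 7a - 9b:
  (24/5, 89/5) → C = -633/5
  (0, 1) → C = -9
  (54/23, 447/23) → C = -3645/23
  (0, 129/7) → C = -1161/7

The optimum lies where 7a - 2b = -2 and a = 0.
Solving simultaneously gives a = 0, b = 1.

a = 0, b = 1, maximum C = -9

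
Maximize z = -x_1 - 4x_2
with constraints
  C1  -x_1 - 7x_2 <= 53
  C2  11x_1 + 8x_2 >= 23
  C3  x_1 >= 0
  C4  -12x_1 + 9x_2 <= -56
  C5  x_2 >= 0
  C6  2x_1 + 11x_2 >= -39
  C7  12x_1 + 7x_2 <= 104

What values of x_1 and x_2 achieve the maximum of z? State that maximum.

x_1 = 14/3, x_2 = 0, maximum z = -14/3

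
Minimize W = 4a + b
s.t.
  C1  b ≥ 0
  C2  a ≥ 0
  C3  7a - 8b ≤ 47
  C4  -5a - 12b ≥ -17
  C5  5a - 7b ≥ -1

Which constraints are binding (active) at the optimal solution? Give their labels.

C1 and C2

Vertices and W = 4a + b:
  (0, 0) → W = 0
  (17/5, 0) → W = 68/5
  (0, 1/7) → W = 1/7
  (107/95, 18/19) → W = 518/95

The minimum is at (0, 0). Substituting into each constraint, equality holds for C1 and C2; the remaining constraints have slack.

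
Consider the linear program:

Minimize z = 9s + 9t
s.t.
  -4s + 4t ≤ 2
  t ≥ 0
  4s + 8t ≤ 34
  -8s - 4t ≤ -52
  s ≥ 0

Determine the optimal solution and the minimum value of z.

s = 13/2, t = 0, minimum z = 117/2

Corner points and z = 9s + 9t:
  (17/2, 0) → z = 153/2
  (13/2, 0) → z = 117/2
  (35/6, 4/3) → z = 129/2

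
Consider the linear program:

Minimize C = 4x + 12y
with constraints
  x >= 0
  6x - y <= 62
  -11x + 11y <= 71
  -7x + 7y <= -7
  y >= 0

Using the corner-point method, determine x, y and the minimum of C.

Feasible corners and C = 4x + 12y:
  (61/5, 56/5) → C = 916/5
  (31/3, 0) → C = 124/3
  (1, 0) → C = 4

At the optimal vertex, -7x + 7y = -7 and y = 0.
Solving simultaneously gives x = 1, y = 0.

x = 1, y = 0, minimum C = 4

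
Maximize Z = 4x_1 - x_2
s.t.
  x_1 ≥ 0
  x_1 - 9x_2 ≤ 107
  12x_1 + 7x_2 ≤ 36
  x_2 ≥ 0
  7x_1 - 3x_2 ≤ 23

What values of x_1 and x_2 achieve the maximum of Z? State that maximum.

x_1 = 3, x_2 = 0, maximum Z = 12

The binding constraints are 12x_1 + 7x_2 = 36 and x_2 = 0.
Solving simultaneously gives x_1 = 3, x_2 = 0.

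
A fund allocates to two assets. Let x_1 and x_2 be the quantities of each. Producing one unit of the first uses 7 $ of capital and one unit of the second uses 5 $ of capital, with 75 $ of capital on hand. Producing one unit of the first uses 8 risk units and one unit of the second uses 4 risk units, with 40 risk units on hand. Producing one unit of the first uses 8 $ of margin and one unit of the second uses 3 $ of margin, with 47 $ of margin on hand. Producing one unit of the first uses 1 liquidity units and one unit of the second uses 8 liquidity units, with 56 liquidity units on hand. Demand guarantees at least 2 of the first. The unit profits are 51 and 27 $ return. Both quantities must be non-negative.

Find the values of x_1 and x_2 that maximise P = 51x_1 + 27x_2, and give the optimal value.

x_1 = 2, x_2 = 6, maximum P = 264

Corner points and P = 51x_1 + 27x_2:
  (5, 0) → P = 255
  (2, 0) → P = 102
  (2, 6) → P = 264

The binding constraints are 8x_1 + 4x_2 = 40 and x_1 = 2.
Solving simultaneously gives x_1 = 2, x_2 = 6.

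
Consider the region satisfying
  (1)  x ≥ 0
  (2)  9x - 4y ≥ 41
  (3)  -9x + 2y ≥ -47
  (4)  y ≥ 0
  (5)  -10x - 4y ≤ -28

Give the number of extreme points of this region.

Pairwise boundary intersections that survive every other constraint:
  (53/9, 3)
  (41/9, 0)
  (47/9, 0)

3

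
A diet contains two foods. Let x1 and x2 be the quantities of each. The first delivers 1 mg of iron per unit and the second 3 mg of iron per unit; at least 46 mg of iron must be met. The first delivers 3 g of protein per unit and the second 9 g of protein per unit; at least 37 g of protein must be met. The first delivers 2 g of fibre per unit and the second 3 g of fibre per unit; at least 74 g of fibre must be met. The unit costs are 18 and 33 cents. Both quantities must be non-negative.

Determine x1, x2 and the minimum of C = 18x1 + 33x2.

Extreme points and C = 18x1 + 33x2:
  (0, 74/3) → C = 814
  (46, 0) → C = 828
  (28, 6) → C = 702
The feasible region is unbounded (it extends along (0, 1), (1, 0)), but C strictly increases along every unbounded feasible direction, so there is no improving ray and the minimum is attained at a vertex.

x1 = 28, x2 = 6, minimum C = 702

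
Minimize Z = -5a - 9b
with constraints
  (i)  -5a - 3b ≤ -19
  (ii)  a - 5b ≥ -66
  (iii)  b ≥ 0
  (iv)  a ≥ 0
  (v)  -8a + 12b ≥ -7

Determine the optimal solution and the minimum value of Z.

Extreme points and Z = -5a - 9b:
  (0, 19/3) → Z = -57
  (83/28, 39/28) → Z = -383/14
  (0, 66/5) → Z = -594/5
  (827/28, 535/28) → Z = -4475/14

The optimum lies where a - 5b = -66 and -8a + 12b = -7.
Solving simultaneously gives a = 827/28, b = 535/28.

a = 827/28, b = 535/28, minimum Z = -4475/14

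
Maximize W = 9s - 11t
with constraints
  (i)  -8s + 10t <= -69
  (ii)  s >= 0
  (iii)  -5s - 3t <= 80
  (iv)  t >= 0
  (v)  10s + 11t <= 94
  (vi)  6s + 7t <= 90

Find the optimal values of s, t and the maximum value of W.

Extreme points and W = 9s - 11t:
  (69/8, 0) → W = 621/8
  (1699/188, 31/94) → W = 14609/188
  (47/5, 0) → W = 423/5

At the optimal vertex, t = 0 and 10s + 11t = 94.
Solving simultaneously gives s = 47/5, t = 0.

s = 47/5, t = 0, maximum W = 423/5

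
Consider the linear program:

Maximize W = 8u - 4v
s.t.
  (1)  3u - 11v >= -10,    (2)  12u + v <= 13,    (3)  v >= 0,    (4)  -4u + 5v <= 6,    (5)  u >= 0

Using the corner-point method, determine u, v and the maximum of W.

Extreme points and W = 8u - 4v:
  (133/135, 53/45) → W = 428/135
  (0, 10/11) → W = -40/11
  (13/12, 0) → W = 26/3
  (0, 0) → W = 0

u = 13/12, v = 0, maximum W = 26/3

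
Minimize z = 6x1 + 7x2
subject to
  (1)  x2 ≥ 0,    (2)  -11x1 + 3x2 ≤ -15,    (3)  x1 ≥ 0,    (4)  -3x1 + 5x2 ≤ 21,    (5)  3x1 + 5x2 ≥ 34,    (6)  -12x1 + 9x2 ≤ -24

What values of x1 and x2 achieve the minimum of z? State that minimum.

Feasible corners and z = 6x1 + 7x2:
  (34/3, 0) → z = 68
  (103/11, 108/11) → z = 1374/11
  (142/29, 112/29) → z = 1636/29
The feasible region is unbounded (it extends along (5, 3), (1, 0)), but z strictly increases along every unbounded feasible direction, so there is no improving ray and the minimum is attained at a vertex.

The optimum lies where 3x1 + 5x2 = 34 and -12x1 + 9x2 = -24.
Solving simultaneously gives x1 = 142/29, x2 = 112/29.

x1 = 142/29, x2 = 112/29, minimum z = 1636/29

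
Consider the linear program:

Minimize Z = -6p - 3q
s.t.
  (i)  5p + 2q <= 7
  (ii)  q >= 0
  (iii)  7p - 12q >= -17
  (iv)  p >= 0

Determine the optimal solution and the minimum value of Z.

Feasible corners and Z = -6p - 3q:
  (7/5, 0) → Z = -42/5
  (25/37, 67/37) → Z = -351/37
  (0, 0) → Z = 0
  (0, 17/12) → Z = -17/4

At the optimal vertex, 5p + 2q = 7 and 7p - 12q = -17.
Solving simultaneously gives p = 25/37, q = 67/37.

p = 25/37, q = 67/37, minimum Z = -351/37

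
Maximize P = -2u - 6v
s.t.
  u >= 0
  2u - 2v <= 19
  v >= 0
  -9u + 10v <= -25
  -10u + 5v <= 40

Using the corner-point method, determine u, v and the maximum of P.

u = 25/9, v = 0, maximum P = -50/9

Corner points and P = -2u - 6v:
  (19/2, 0) → P = -19
  (70, 121/2) → P = -503
  (25/9, 0) → P = -50/9

The optimum lies where v = 0 and -9u + 10v = -25.
Solving simultaneously gives u = 25/9, v = 0.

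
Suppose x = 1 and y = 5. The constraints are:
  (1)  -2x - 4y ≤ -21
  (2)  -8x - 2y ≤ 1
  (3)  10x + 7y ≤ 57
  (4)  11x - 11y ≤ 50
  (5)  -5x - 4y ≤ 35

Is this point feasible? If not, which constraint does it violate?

(1): -22 ≤ -21 ✓
(2): -18 ≤ 1 ✓
(3): 45 ≤ 57 ✓
(4): -44 ≤ 50 ✓
(5): -25 ≤ 35 ✓

feasible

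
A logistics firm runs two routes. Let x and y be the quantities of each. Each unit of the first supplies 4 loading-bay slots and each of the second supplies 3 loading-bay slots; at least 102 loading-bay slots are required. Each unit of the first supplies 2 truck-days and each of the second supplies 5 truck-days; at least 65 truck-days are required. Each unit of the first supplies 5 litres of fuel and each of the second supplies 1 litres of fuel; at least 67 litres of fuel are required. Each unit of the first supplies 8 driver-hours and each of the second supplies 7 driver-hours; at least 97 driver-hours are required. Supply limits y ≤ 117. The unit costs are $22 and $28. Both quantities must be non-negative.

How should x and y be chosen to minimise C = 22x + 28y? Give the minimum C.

Vertices and C = 22x + 28y:
  (0, 67) → C = 1876
  (0, 117) → C = 3276
  (65/2, 0) → C = 715
  (45/2, 4) → C = 607
  (9, 22) → C = 814
The feasible region is unbounded (it extends along (1, 0)), but C strictly increases along every unbounded feasible direction, so there is no improving ray and the minimum is attained at a vertex.

At the optimal vertex, 4x + 3y = 102 and 2x + 5y = 65.
Solving simultaneously gives x = 45/2, y = 4.

x = 45/2, y = 4, minimum C = 607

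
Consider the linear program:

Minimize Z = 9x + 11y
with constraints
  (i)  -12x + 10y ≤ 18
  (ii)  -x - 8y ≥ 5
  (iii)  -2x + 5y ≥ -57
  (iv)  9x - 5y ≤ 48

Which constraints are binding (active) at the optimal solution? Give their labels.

Extreme points and Z = 9x + 11y:
  (-97/53, -21/53) → Z = -1104/53
  (-33/2, -18) → Z = -693/2
  (359/77, -93/77) → Z = 2208/77
  (-9/7, -417/35) → Z = -4992/35

The minimum is at (-33/2, -18). Substituting into each constraint, equality holds for (i) and (iii); the remaining constraints have slack.

(i) and (iii)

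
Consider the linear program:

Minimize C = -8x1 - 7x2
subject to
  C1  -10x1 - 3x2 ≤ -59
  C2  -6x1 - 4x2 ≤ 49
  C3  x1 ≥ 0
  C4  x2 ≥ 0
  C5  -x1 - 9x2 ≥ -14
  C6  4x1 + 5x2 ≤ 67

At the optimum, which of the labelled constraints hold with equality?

C4 and C5

Extreme points and C = -8x1 - 7x2:
  (59/10, 0) → C = -236/5
  (163/29, 27/29) → C = -1493/29
  (14, 0) → C = -112

The minimum is at (14, 0). Substituting into each constraint, equality holds for C4 and C5; the remaining constraints have slack.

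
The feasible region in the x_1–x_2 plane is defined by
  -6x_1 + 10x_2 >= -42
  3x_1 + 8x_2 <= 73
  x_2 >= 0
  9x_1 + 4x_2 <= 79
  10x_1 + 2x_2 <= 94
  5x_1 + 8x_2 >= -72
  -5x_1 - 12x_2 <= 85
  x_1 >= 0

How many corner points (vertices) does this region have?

5

The feasible vertices (each the meet of two boundaries and inside every other half-plane) are:
  (7, 0)
  (479/57, 16/19)
  (17/3, 7)
  (0, 73/8)
  (0, 0)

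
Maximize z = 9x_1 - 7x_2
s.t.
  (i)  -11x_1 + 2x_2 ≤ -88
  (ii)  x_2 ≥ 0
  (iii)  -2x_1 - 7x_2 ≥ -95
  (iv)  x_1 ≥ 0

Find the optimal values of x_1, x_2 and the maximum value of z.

x_1 = 95/2, x_2 = 0, maximum z = 855/2

Feasible corners and z = 9x_1 - 7x_2:
  (8, 0) → z = 72
  (806/81, 869/81) → z = 1171/81
  (95/2, 0) → z = 855/2

The optimum lies where x_2 = 0 and -2x_1 - 7x_2 = -95.
Solving simultaneously gives x_1 = 95/2, x_2 = 0.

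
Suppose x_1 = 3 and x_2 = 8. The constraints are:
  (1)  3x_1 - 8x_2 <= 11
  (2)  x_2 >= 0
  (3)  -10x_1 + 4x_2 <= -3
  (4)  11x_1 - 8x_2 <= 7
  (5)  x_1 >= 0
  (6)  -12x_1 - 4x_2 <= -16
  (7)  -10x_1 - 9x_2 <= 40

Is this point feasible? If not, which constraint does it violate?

not feasible — violates (3)

Constraint (3): -10x_1 + 4x_2 = 2, which is not ≤ -3. All other constraints are satisfied.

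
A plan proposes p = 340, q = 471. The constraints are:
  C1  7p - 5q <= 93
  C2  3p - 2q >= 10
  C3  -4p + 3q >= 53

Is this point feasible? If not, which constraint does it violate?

C1: 25 ≤ 93 ✓
C2: 78 ≥ 10 ✓
C3: 53 ≥ 53 ✓

feasible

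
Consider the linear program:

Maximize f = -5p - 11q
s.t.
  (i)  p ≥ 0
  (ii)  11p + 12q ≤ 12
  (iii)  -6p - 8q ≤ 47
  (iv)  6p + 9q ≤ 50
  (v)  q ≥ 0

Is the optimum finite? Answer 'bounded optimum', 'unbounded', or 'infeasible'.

Feasible corners and f = -5p - 11q:
  (0, 1) → f = -11
  (0, 0) → f = 0
  (12/11, 0) → f = -60/11
The feasible region has finitely many vertices and no improving ray; the maximum is 0 at (0, 0).

bounded optimum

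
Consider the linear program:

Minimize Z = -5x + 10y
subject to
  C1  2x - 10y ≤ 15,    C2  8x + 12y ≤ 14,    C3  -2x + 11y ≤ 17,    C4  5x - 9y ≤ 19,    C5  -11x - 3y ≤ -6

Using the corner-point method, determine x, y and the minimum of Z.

Extreme points and Z = -5x + 10y:
  (55/32, -37/32) → Z = -645/32
  (105/116, -153/116) → Z = -2055/116
  (59/22, -41/66) → Z = -1295/66
  (5/18, 53/54) → Z = 455/54

x = 55/32, y = -37/32, minimum Z = -645/32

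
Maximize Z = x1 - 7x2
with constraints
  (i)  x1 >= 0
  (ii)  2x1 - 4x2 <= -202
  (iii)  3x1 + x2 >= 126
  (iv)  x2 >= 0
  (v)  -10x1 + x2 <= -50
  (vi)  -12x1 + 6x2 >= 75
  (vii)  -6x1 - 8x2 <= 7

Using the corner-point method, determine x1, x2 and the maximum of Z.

Vertices and Z = x1 - 7x2:
  (151/7, 429/7) → Z = -2852/7
  (76/3, 379/6) → Z = -2501/6
  (176/13, 1110/13) → Z = -7594/13
The feasible region is unbounded (it extends along (1, 2), (1, 10)), but Z strictly decreases along every unbounded feasible direction, so there is no improving ray and the maximum is attained at a vertex.

At the optimal vertex, 2x1 - 4x2 = -202 and 3x1 + x2 = 126.
Solving simultaneously gives x1 = 151/7, x2 = 429/7.

x1 = 151/7, x2 = 429/7, maximum Z = -2852/7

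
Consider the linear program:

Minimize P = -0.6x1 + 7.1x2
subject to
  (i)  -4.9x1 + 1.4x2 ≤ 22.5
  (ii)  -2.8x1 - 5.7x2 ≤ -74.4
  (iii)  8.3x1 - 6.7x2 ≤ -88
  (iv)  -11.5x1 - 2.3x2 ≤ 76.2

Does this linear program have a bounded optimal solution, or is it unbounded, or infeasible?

bounded optimum

Feasible corners and P = -0.6x1 + 7.1x2:
  (-2409/3185, 6108/455) → P = 305013/3185
  (-312/6607, 86392/6607) → P = 3067852/33035
The feasible region has finitely many vertices and no improving ray; the minimum is 3067852/33035 at (-312/6607, 86392/6607).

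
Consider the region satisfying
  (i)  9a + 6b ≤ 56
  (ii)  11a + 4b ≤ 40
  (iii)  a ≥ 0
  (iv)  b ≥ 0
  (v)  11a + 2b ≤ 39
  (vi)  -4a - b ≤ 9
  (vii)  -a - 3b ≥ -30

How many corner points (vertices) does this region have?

Pairwise boundary intersections that survive every other constraint:
  (8/15, 128/15)
  (0, 28/3)
  (38/11, 1/2)
  (0, 0)
  (39/11, 0)

5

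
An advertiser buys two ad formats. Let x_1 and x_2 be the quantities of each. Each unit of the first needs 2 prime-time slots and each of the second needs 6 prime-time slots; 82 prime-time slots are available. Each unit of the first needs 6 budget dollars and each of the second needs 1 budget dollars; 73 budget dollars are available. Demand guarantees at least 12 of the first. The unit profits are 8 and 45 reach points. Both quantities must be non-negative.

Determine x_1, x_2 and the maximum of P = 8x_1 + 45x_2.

x_1 = 12, x_2 = 1, maximum P = 141

Extreme points and P = 8x_1 + 45x_2:
  (73/6, 0) → P = 292/3
  (12, 0) → P = 96
  (12, 1) → P = 141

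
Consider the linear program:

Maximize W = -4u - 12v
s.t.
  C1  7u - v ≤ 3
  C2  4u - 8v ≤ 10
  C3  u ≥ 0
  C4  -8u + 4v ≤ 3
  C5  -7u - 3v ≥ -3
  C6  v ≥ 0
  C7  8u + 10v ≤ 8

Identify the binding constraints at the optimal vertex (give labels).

C3 and C6

Feasible corners and W = -4u - 12v:
  (3/7, 0) → W = -12/7
  (0, 3/4) → W = -9
  (0, 0) → W = 0
  (1/56, 11/14) → W = -19/2
  (3/23, 16/23) → W = -204/23

The maximum is at (0, 0). Substituting into each constraint, equality holds for C3 and C6; the remaining constraints have slack.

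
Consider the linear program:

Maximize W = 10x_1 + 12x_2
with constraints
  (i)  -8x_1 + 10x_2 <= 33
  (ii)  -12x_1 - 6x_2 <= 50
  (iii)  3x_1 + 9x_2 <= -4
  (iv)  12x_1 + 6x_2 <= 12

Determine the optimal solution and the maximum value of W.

x_1 = 22/15, x_2 = -14/15, maximum W = 52/15

Corner points and W = 10x_1 + 12x_2:
  (-349/84, -1/42) → W = -251/6
  (-337/102, 67/102) → W = -1283/51
  (22/15, -14/15) → W = 52/15
The feasible region is unbounded (it extends along (1, -2)), but W strictly decreases along every unbounded feasible direction, so there is no improving ray and the maximum is attained at a vertex.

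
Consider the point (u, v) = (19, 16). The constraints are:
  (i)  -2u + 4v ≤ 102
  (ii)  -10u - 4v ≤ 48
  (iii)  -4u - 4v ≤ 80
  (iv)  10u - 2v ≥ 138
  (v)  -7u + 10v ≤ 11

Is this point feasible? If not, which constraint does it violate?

not feasible — violates (v)

Constraint (v): -7u + 10v = 27, which is not ≤ 11. All other constraints are satisfied.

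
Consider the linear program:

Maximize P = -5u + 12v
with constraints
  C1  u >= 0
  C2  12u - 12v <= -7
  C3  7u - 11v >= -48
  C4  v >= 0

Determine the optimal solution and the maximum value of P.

u = 499/48, v = 527/48, maximum P = 3829/48

Vertices and P = -5u + 12v:
  (0, 7/12) → P = 7
  (0, 48/11) → P = 576/11
  (499/48, 527/48) → P = 3829/48

The optimum lies where 12u - 12v = -7 and 7u - 11v = -48.
Solving simultaneously gives u = 499/48, v = 527/48.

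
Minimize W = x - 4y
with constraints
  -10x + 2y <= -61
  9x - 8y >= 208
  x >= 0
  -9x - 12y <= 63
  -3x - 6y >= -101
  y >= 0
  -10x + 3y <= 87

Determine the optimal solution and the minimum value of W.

x = 1028/39, y = 95/26, minimum W = 458/39

Feasible corners and W = x - 4y:
  (1028/39, 95/26) → W = 458/39
  (208/9, 0) → W = 208/9
  (101/3, 0) → W = 101/3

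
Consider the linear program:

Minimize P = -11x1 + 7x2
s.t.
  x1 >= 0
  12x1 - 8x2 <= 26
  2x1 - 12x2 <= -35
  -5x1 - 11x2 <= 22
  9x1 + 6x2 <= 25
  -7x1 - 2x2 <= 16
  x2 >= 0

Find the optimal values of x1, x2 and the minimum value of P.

x1 = 3/4, x2 = 73/24, minimum P = 313/24

Corner points and P = -11x1 + 7x2:
  (0, 35/12) → P = 245/12
  (0, 25/6) → P = 175/6
  (3/4, 73/24) → P = 313/24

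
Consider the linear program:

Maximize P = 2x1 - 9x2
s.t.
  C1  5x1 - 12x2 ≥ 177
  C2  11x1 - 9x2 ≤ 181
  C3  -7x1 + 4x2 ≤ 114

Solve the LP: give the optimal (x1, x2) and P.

x1 = -1750/19, x2 = -2521/19, maximum P = 19189/19

Feasible corners and P = 2x1 - 9x2:
  (193/29, -1042/87) → P = 3512/29
  (-519/16, -1809/64) → P = 12129/64
  (-1750/19, -2521/19) → P = 19189/19

The binding constraints are 11x1 - 9x2 = 181 and -7x1 + 4x2 = 114.
Solving simultaneously gives x1 = -1750/19, x2 = -2521/19.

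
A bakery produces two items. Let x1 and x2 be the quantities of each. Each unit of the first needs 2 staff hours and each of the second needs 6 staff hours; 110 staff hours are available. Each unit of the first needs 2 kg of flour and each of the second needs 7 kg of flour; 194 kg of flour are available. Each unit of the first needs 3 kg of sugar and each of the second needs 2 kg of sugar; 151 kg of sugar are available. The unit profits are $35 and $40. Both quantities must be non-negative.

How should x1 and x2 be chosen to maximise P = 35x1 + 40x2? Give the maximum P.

x1 = 49, x2 = 2, maximum P = 1795

Feasible corners and P = 35x1 + 40x2:
  (0, 0) → P = 0
  (0, 55/3) → P = 2200/3
  (151/3, 0) → P = 5285/3
  (49, 2) → P = 1795

At the optimal vertex, 2x1 + 6x2 = 110 and 3x1 + 2x2 = 151.
Solving simultaneously gives x1 = 49, x2 = 2.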